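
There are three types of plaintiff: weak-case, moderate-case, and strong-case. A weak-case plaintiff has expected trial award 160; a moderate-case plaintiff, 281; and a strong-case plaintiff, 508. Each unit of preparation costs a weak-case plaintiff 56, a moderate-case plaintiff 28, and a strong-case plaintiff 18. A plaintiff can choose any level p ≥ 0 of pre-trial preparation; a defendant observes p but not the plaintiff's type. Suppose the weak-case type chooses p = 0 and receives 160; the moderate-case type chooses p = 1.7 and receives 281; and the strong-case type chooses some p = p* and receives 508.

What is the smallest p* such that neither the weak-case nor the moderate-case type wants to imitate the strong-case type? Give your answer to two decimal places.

Weak-case type (on-path payoff 160) won't mimic when 160 ≥ 508 − 56·p*, i.e. p* ≥ 6.21.
Moderate-case type (on-path payoff 281 − 28×1.7 = 233.4) won't mimic when 233.4 ≥ 508 − 28·p*, i.e. p* ≥ 9.81.
Both must hold, so p* = max(6.21, 9.81) = 9.81. The moderate-case type's constraint binds.

9.81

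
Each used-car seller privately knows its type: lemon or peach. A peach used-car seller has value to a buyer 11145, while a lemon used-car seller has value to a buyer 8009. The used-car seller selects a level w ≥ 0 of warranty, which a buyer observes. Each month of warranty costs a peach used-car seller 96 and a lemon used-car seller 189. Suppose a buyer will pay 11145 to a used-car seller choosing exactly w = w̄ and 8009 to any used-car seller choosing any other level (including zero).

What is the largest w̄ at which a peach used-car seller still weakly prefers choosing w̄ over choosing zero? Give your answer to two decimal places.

Choosing w̄ yields the peach type 11145 − 96·w̄; choosing zero yields 8009.
The peach type is indifferent at 11145 − 96·w̄ = 8009, i.e. w̄ = (11145 − 8009) / 96 ≈ 32.67.
For any w̄ above 32.67 the peach type would rather pool at zero, so separation collapses.

32.67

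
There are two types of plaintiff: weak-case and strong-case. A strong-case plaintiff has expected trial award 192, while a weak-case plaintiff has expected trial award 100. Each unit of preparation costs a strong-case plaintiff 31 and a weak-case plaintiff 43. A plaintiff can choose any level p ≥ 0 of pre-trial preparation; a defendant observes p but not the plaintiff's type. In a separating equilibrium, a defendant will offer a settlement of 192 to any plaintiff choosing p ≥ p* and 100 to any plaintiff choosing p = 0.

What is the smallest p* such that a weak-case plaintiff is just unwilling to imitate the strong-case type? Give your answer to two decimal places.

A weak-case plaintiff choosing p = 0 receives 100.
Imitating at p* instead would pay 192 at cost 43·p*, netting 192 − 43·p*.
Indifference: 100 = 192 − 43·p*, so p* = (192 − 100) / 43 ≈ 2.14.
At p* the weak-case type's incentive constraint just binds; the strong-case type strictly prefers p* since its per-unit cost is lower.

2.14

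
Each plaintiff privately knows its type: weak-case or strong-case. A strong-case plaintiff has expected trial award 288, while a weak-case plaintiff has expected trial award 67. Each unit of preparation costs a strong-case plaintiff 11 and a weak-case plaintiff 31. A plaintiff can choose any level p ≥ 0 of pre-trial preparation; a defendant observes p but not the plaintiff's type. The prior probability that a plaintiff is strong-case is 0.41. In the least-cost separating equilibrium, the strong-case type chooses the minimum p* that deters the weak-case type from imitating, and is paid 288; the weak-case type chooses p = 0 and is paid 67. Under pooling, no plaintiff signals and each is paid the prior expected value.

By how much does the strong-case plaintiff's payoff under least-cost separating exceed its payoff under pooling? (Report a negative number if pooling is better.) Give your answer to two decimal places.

Least-cost separating signal: p* solves 67 = 288 − 31·p*, so p* = (288 − 67)/31 ≈ 7.1290.
Strong-case type's separating payoff: 288 − 11 × p* = 288 − 11 × (288 − 67)/31 = 288 − 2431/31 ≈ 209.5806.
Pooling payoff: 0.41 × 288 + 0.59 × 67 = 157.61.
Difference: 209.5806 − 157.61 = 51.9706, i.e. 51.97 to two decimal places.
The strong-case type prefers to separate.

51.97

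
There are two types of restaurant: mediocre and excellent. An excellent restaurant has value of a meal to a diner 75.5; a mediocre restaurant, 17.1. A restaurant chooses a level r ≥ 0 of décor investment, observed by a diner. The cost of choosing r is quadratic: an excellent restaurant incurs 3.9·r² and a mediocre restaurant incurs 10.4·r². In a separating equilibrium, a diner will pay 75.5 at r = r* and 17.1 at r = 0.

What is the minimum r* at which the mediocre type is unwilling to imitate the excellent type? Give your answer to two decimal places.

The mediocre type at r = 0 receives 17.1; imitating at r* yields 75.5 − 10.4·r*².
Indifference: 17.1 = 75.5 − 10.4·r*², so r*² = (75.5 − 17.1) / 10.4 ≈ 5.6154.
r* = √5.6154 ≈ 2.37.

2.37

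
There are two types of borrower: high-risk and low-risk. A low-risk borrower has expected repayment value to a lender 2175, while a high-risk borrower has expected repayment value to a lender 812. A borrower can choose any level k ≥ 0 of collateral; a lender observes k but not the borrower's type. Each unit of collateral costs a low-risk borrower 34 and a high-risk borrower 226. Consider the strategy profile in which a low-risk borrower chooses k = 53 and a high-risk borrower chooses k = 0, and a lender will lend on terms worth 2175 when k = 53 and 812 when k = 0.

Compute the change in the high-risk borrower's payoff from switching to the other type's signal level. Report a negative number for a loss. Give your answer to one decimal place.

-10615.0

Playing k = 0 the high-risk borrower receives 812.
Deviating to k = 53 brings payment 2175 at cost 226 × 53 = 11978, netting -9803.
Gain from deviating: -9803 − 812 = -10615.0.
The gain is negative, so the high-risk type's incentive-compatibility constraint is satisfied.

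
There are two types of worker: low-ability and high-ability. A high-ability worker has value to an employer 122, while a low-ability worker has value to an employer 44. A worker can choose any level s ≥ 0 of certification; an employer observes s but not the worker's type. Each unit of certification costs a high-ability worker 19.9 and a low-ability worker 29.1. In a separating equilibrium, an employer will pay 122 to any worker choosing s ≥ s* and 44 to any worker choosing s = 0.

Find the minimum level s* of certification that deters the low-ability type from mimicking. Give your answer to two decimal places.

A low-ability worker choosing s = 0 receives 44.
Imitating at s* instead would pay 122 at cost 29.1·s*, netting 122 − 29.1·s*.
Indifference: 44 = 122 − 29.1·s*, so s* = (122 − 44) / 29.1 ≈ 2.68.
At s* the low-ability type's incentive constraint just binds; the high-ability type strictly prefers s* since its per-unit cost is lower.

2.68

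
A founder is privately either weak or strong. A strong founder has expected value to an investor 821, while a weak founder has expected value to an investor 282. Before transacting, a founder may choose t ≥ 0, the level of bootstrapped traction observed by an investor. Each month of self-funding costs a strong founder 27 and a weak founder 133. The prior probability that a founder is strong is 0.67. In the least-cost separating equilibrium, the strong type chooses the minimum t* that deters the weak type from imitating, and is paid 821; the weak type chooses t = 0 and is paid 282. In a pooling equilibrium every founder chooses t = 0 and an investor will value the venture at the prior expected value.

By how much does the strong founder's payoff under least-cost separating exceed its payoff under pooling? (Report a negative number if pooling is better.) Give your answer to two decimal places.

68.45

Least-cost separating signal: t* solves 282 = 821 − 133·t*, so t* = (821 − 282)/133 ≈ 4.0526.
Strong type's separating payoff: 821 − 27 × t* = 821 − 27 × (821 − 282)/133 = 821 − 14553/133 ≈ 711.5789.
Pooling payoff: 0.67 × 821 + 0.33 × 282 = 643.13.
Difference: 711.5789 − 643.13 = 68.4489, i.e. 68.45 to two decimal places.
The strong type prefers to separate.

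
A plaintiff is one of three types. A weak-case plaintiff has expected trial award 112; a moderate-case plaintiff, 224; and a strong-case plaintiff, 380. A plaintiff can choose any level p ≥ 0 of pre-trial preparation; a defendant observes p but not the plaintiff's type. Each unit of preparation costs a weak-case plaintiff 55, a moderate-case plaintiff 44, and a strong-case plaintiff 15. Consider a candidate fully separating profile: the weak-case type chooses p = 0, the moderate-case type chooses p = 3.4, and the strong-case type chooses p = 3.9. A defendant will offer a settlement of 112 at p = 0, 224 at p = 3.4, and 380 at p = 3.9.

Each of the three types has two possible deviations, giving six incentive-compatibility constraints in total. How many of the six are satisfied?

Weak-case (own payoff 112): to p=3.4 gives 224 − 55×3.4 = 37 → no gain ✓; to p=3.9 gives 380 − 55×3.9 = 165.5 → profitable ✗.
Moderate-case (own payoff 224 − 44×3.4 = 74.4): to p=0 gives 112 → profitable ✗; to p=3.9 gives 380 − 44×3.9 = 208.4 → profitable ✗.
Strong-case (own payoff 380 − 15×3.9 = 321.5): to p=0 gives 112 → no gain ✓; to p=3.4 gives 224 − 15×3.4 = 173 → no gain ✓.
3 of the 6 constraints hold; not an equilibrium.

3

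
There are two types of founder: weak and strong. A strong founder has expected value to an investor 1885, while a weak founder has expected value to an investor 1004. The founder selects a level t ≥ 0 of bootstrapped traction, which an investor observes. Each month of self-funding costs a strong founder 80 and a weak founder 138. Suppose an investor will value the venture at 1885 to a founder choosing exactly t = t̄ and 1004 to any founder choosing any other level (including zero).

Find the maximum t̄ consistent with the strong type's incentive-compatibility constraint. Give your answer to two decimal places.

11.01

Choosing t̄ yields the strong type 1885 − 80·t̄; choosing zero yields 1004.
The strong type is indifferent at 1885 − 80·t̄ = 1004, i.e. t̄ = (1885 − 1004) / 80 ≈ 11.01.
For any t̄ above 11.01 the strong type would rather pool at zero, so separation collapses.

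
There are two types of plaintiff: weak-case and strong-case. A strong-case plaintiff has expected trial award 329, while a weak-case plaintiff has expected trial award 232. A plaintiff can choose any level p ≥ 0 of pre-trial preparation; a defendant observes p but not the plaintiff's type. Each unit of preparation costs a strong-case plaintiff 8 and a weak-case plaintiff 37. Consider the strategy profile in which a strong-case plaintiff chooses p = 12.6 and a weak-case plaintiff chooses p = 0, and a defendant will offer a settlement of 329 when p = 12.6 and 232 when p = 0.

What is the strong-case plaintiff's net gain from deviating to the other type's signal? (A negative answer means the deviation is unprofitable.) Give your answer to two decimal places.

Playing p = 12.6 the strong-case plaintiff receives 329 − 8 × 12.6 = 228.2.
Deviating to p = 0 yields 232 instead.
Gain from deviating: 232 − 228.2 = 3.80.
The gain is positive, so the strong-case type's incentive-compatibility constraint is violated — this profile is not a separating equilibrium.

3.80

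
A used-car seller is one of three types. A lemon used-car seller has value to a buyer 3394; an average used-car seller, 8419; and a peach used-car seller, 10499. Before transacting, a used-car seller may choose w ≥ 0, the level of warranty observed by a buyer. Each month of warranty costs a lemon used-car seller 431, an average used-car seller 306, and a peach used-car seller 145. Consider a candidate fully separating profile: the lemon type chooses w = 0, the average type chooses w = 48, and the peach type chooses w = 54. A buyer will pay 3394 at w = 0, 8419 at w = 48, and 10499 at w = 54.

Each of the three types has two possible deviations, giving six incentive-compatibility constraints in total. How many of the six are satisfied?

Peach (own payoff 10499 − 145×54 = 2669): to w=0 gives 3394 → profitable ✗; to w=48 gives 8419 − 145×48 = 1459 → no gain ✓.
Average (own payoff 8419 − 306×48 = -6269): to w=0 gives 3394 → profitable ✗; to w=54 gives 10499 − 306×54 = -6025 → profitable ✗.
Lemon (own payoff 3394): to w=48 gives 8419 − 431×48 = -12269 → no gain ✓; to w=54 gives 10499 − 431×54 = -12775 → no gain ✓.
3 of the 6 constraints hold; not an equilibrium.

3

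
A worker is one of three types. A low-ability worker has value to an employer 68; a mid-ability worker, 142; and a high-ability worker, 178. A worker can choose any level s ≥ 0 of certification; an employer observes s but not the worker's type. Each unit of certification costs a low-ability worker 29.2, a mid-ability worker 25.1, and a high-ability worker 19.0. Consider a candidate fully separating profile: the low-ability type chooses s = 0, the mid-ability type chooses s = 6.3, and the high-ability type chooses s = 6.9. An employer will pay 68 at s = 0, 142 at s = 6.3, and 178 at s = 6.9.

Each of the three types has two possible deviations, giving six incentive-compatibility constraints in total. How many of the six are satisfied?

3

Low-ability (own payoff 68): to s=6.3 gives 142 − 29.2×6.3 = -41.96 → no gain ✓; to s=6.9 gives 178 − 29.2×6.9 = -23.48 → no gain ✓.
Mid-ability (own payoff 142 − 25.1×6.3 = -16.13): to s=0 gives 68 → profitable ✗; to s=6.9 gives 178 − 25.1×6.9 = 4.81 → profitable ✗.
High-ability (own payoff 178 − 19.0×6.9 = 46.9): to s=0 gives 68 → profitable ✗; to s=6.3 gives 142 − 19.0×6.3 = 22.3 → no gain ✓.
3 of the 6 constraints hold; not an equilibrium.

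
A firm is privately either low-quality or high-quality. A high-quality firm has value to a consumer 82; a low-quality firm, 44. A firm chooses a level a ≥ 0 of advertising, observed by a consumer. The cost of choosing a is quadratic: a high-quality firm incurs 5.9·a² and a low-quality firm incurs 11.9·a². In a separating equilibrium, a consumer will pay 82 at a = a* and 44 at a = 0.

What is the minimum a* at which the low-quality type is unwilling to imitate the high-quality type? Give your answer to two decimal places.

The low-quality type at a = 0 receives 44; imitating at a* yields 82 − 11.9·a*².
Indifference: 44 = 82 − 11.9·a*², so a*² = (82 − 44) / 11.9 ≈ 3.1933.
a* = √3.1933 ≈ 1.79.

1.79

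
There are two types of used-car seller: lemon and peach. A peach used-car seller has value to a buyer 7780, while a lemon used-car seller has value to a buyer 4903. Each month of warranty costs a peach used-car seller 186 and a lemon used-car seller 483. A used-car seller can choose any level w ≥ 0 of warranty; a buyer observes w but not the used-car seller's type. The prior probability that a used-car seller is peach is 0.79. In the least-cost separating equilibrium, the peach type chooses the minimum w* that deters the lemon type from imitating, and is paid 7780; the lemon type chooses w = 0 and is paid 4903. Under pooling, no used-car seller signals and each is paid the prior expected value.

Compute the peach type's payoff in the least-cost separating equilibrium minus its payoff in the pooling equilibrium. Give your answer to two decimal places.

Least-cost separating signal: w* solves 4903 = 7780 − 483·w*, so w* = (7780 − 4903)/483 ≈ 5.9565.
Peach type's separating payoff: 7780 − 186 × w* = 7780 − 186 × (7780 − 4903)/483 = 7780 − 535122/483 ≈ 6672.0870.
Pooling payoff: 0.79 × 7780 + 0.21 × 4903 = 7175.83.
Difference: 6672.0870 − 7175.83 = -503.743, i.e. -503.74 to two decimal places.
The peach type would prefer the pooling outcome.

-503.74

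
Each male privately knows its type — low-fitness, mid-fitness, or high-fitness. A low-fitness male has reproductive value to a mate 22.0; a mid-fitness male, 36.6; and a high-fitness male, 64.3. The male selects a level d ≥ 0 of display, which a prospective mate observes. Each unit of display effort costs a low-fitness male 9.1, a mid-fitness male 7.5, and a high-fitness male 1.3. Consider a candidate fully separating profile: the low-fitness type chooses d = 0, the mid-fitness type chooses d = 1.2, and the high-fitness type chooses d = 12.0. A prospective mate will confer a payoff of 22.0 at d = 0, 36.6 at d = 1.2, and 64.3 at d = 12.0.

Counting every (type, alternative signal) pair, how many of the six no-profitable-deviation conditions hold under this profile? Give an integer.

5

Low-fitness (own payoff 22.0): to d=1.2 gives 36.6 − 9.1×1.2 = 25.68 → profitable ✗; to d=12.0 gives 64.3 − 9.1×12.0 = -44.9 → no gain ✓.
Mid-fitness (own payoff 36.6 − 7.5×1.2 = 27.6): to d=0 gives 22.0 → no gain ✓; to d=12.0 gives 64.3 − 7.5×12.0 = -25.7 → no gain ✓.
High-fitness (own payoff 64.3 − 1.3×12.0 = 48.7): to d=0 gives 22.0 → no gain ✓; to d=1.2 gives 36.6 − 1.3×1.2 = 35.04 → no gain ✓.
5 of the 6 constraints hold; not an equilibrium.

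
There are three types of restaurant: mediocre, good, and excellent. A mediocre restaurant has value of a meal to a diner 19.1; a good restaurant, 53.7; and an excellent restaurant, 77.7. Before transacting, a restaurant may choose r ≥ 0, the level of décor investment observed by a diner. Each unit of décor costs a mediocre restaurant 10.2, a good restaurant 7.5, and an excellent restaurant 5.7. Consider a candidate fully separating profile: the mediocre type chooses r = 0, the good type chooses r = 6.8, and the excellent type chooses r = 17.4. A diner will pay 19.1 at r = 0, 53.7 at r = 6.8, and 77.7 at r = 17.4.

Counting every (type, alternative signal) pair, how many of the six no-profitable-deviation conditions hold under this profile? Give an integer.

Good (own payoff 53.7 − 7.5×6.8 = 2.7): to r=0 gives 19.1 → profitable ✗; to r=17.4 gives 77.7 − 7.5×17.4 = -52.8 → no gain ✓.
Excellent (own payoff 77.7 − 5.7×17.4 = -21.48): to r=0 gives 19.1 → profitable ✗; to r=6.8 gives 53.7 − 5.7×6.8 = 14.94 → profitable ✗.
Mediocre (own payoff 19.1): to r=6.8 gives 53.7 − 10.2×6.8 = -15.66 → no gain ✓; to r=17.4 gives 77.7 − 10.2×17.4 = -99.78 → no gain ✓.
3 of the 6 constraints hold; not an equilibrium.

3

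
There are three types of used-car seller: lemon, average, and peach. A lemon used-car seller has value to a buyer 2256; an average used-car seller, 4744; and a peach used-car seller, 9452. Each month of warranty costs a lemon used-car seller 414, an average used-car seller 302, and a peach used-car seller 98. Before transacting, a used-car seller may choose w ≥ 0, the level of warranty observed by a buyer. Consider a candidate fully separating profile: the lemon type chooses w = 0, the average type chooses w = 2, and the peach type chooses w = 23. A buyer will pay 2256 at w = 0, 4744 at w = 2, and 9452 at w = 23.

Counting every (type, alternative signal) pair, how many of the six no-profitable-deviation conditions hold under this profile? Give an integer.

Lemon (own payoff 2256): to w=2 gives 4744 − 414×2 = 3916 → profitable ✗; to w=23 gives 9452 − 414×23 = -70 → no gain ✓.
Peach (own payoff 9452 − 98×23 = 7198): to w=0 gives 2256 → no gain ✓; to w=2 gives 4744 − 98×2 = 4548 → no gain ✓.
Average (own payoff 4744 − 302×2 = 4140): to w=0 gives 2256 → no gain ✓; to w=23 gives 9452 − 302×23 = 2506 → no gain ✓.
5 of the 6 constraints hold; not an equilibrium.

5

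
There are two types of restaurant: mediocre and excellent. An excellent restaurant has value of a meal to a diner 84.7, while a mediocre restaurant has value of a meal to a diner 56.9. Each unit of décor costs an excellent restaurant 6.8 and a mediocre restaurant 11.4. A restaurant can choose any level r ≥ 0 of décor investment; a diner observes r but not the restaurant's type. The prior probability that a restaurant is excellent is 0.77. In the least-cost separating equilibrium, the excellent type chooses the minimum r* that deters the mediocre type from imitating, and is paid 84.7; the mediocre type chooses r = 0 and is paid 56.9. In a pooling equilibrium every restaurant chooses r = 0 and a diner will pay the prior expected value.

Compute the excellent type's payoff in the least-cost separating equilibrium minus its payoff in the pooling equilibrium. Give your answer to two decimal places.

Least-cost separating signal: r* solves 56.9 = 84.7 − 11.4·r*, so r* = (84.7 − 56.9)/11.4 ≈ 2.4386.
Excellent type's separating payoff: 84.7 − 6.8 × r* = 84.7 − 6.8 × (84.7 − 56.9)/11.4 = 84.7 − 189.04/11.4 ≈ 68.1175.
Pooling payoff: 0.77 × 84.7 + 0.23 × 56.9 = 78.306.
Difference: 68.1175 − 78.306 = -10.1885, i.e. -10.19 to two decimal places.
The excellent type would prefer the pooling outcome.

-10.19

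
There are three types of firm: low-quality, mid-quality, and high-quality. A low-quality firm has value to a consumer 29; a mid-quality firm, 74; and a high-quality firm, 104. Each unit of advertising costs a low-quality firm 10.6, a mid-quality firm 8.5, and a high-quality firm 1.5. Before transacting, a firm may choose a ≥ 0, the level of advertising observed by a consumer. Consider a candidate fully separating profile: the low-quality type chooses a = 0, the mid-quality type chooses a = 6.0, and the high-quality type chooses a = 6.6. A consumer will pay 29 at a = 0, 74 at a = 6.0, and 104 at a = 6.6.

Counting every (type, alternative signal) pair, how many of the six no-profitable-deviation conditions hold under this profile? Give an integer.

3

High-quality (own payoff 104 − 1.5×6.6 = 94.1): to a=0 gives 29 → no gain ✓; to a=6.0 gives 74 − 1.5×6.0 = 65 → no gain ✓.
Mid-quality (own payoff 74 − 8.5×6.0 = 23): to a=0 gives 29 → profitable ✗; to a=6.6 gives 104 − 8.5×6.6 = 47.9 → profitable ✗.
Low-quality (own payoff 29): to a=6.0 gives 74 − 10.6×6.0 = 10.4 → no gain ✓; to a=6.6 gives 104 − 10.6×6.6 = 34.04 → profitable ✗.
3 of the 6 constraints hold; not an equilibrium.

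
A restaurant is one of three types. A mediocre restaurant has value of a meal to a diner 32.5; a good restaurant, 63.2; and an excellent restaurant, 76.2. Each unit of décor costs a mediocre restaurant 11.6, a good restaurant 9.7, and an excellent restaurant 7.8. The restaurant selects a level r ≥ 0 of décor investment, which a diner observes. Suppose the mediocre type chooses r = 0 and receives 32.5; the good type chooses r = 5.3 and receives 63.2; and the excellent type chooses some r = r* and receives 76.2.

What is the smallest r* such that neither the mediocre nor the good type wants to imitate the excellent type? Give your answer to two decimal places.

Mediocre type (on-path payoff 32.5) won't mimic when 32.5 ≥ 76.2 − 11.6·r*, i.e. r* ≥ 3.77.
Good type (on-path payoff 63.2 − 9.7×5.3 = 11.79) won't mimic when 11.79 ≥ 76.2 − 9.7·r*, i.e. r* ≥ 6.64.
Both must hold, so r* = max(3.77, 6.64) = 6.64. The good type's constraint binds.

6.64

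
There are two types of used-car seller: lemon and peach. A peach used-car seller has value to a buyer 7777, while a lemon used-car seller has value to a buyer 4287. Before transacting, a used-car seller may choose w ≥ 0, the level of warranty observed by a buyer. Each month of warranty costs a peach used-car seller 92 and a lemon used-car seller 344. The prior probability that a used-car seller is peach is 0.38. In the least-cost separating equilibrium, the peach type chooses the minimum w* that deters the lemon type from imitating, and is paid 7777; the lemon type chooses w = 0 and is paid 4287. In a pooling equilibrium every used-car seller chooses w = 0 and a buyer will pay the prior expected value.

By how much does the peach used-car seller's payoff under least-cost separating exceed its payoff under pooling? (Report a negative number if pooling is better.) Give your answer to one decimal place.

1230.4

Least-cost separating signal: w* solves 4287 = 7777 − 344·w*, so w* = (7777 − 4287)/344 ≈ 10.1453.
Peach type's separating payoff: 7777 − 92 × w* = 7777 − 92 × (7777 − 4287)/344 = 7777 − 321080/344 ≈ 6843.628.
Pooling payoff: 0.38 × 7777 + 0.62 × 4287 = 5613.2.
Difference: 6843.628 − 5613.2 = 1230.428, i.e. 1230.4 to one decimal place.
The peach type prefers to separate.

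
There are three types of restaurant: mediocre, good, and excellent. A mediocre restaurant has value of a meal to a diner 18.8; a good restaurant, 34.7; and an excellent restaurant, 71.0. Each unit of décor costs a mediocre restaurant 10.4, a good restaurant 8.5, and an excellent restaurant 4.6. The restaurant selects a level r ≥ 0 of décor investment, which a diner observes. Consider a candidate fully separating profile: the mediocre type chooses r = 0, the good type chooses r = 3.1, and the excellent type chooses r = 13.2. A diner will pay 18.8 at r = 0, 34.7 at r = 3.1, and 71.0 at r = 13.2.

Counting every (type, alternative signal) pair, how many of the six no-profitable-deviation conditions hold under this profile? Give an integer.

3

Good (own payoff 34.7 − 8.5×3.1 = 8.35): to r=0 gives 18.8 → profitable ✗; to r=13.2 gives 71.0 − 8.5×13.2 = -41.2 → no gain ✓.
Mediocre (own payoff 18.8): to r=3.1 gives 34.7 − 10.4×3.1 = 2.46 → no gain ✓; to r=13.2 gives 71.0 − 10.4×13.2 = -66.28 → no gain ✓.
Excellent (own payoff 71.0 − 4.6×13.2 = 10.28): to r=0 gives 18.8 → profitable ✗; to r=3.1 gives 34.7 − 4.6×3.1 = 20.44 → profitable ✗.
3 of the 6 constraints hold; not an equilibrium.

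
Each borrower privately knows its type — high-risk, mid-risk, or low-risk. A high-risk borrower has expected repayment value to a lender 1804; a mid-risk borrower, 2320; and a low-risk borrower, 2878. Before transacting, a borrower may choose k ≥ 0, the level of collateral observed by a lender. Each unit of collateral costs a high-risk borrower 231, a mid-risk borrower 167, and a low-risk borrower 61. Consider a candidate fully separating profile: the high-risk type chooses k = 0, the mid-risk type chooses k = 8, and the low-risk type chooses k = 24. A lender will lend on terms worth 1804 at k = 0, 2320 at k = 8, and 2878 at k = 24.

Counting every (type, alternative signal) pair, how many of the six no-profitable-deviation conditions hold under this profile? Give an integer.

Mid-risk (own payoff 2320 − 167×8 = 984): to k=0 gives 1804 → profitable ✗; to k=24 gives 2878 − 167×24 = -1130 → no gain ✓.
Low-risk (own payoff 2878 − 61×24 = 1414): to k=0 gives 1804 → profitable ✗; to k=8 gives 2320 − 61×8 = 1832 → profitable ✗.
High-risk (own payoff 1804): to k=8 gives 2320 − 231×8 = 472 → no gain ✓; to k=24 gives 2878 − 231×24 = -2666 → no gain ✓.
3 of the 6 constraints hold; not an equilibrium.

3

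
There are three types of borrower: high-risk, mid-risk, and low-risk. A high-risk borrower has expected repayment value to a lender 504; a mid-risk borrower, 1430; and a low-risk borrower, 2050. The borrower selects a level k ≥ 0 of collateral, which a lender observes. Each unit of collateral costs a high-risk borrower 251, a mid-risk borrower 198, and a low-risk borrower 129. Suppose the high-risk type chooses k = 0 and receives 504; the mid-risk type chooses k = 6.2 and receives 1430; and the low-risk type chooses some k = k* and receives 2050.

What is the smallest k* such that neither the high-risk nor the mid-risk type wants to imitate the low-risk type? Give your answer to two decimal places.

High-risk type (on-path payoff 504) won't mimic when 504 ≥ 2050 − 251·k*, i.e. k* ≥ 6.16.
Mid-risk type (on-path payoff 1430 − 198×6.2 = 202.4) won't mimic when 202.4 ≥ 2050 − 198·k*, i.e. k* ≥ 9.33.
Both must hold, so k* = max(6.16, 9.33) = 9.33. The mid-risk type's constraint binds.

9.33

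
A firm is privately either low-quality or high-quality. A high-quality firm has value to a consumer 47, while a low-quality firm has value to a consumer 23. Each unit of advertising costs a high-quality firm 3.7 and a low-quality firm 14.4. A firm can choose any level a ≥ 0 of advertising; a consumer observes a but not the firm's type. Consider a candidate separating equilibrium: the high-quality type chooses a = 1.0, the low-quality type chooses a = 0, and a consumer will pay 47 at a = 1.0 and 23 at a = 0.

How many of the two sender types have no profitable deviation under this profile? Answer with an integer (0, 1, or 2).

Low-quality type: stay at 0 → 23; mimic → 47 − 14.4 × 1.0 = 32.6. IC fails (23 < 32.6).
High-quality type: signal → 47 − 3.7 × 1.0 = 43.3; deviate to 0 → 23. IC holds (43.3 ≥ 23).
1 of 2 constraints hold, so this profile is not an equilibrium.

1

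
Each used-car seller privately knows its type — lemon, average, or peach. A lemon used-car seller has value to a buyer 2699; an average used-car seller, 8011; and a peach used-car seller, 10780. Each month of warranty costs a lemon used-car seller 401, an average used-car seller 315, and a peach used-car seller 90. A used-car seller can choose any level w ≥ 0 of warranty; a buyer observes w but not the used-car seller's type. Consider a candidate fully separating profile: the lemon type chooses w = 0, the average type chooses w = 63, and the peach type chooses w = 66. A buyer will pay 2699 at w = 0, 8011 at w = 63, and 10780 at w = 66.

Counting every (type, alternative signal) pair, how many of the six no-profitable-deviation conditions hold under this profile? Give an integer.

Peach (own payoff 10780 − 90×66 = 4840): to w=0 gives 2699 → no gain ✓; to w=63 gives 8011 − 90×63 = 2341 → no gain ✓.
Average (own payoff 8011 − 315×63 = -11834): to w=0 gives 2699 → profitable ✗; to w=66 gives 10780 − 315×66 = -10010 → profitable ✗.
Lemon (own payoff 2699): to w=63 gives 8011 − 401×63 = -17252 → no gain ✓; to w=66 gives 10780 − 401×66 = -15686 → no gain ✓.
4 of the 6 constraints hold; not an equilibrium.

4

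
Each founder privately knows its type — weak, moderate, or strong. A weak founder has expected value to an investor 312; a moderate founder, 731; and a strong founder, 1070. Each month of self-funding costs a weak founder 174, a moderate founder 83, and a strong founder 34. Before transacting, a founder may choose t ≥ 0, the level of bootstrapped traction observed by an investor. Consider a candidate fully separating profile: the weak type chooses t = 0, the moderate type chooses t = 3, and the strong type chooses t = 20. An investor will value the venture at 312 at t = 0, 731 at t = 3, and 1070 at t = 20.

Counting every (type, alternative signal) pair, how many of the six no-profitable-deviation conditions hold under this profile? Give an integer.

Weak (own payoff 312): to t=3 gives 731 − 174×3 = 209 → no gain ✓; to t=20 gives 1070 − 174×20 = -2410 → no gain ✓.
Moderate (own payoff 731 − 83×3 = 482): to t=0 gives 312 → no gain ✓; to t=20 gives 1070 − 83×20 = -590 → no gain ✓.
Strong (own payoff 1070 − 34×20 = 390): to t=0 gives 312 → no gain ✓; to t=3 gives 731 − 34×3 = 629 → profitable ✗.
5 of the 6 constraints hold; not an equilibrium.

5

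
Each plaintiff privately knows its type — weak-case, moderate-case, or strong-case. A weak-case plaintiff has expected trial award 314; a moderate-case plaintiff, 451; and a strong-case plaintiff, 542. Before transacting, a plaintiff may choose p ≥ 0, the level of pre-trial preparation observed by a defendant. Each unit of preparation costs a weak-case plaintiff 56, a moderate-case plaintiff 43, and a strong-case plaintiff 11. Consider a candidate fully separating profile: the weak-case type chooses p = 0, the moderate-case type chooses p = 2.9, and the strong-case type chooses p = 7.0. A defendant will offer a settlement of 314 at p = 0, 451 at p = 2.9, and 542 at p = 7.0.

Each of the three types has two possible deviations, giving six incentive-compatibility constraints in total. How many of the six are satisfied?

6

Weak-case (own payoff 314): to p=2.9 gives 451 − 56×2.9 = 288.6 → no gain ✓; to p=7.0 gives 542 − 56×7.0 = 150 → no gain ✓.
Strong-case (own payoff 542 − 11×7.0 = 465): to p=0 gives 314 → no gain ✓; to p=2.9 gives 451 − 11×2.9 = 419.1 → no gain ✓.
Moderate-case (own payoff 451 − 43×2.9 = 326.3): to p=0 gives 314 → no gain ✓; to p=7.0 gives 542 − 43×7.0 = 241 → no gain ✓.
6 of the 6 constraints hold; this profile is a separating equilibrium.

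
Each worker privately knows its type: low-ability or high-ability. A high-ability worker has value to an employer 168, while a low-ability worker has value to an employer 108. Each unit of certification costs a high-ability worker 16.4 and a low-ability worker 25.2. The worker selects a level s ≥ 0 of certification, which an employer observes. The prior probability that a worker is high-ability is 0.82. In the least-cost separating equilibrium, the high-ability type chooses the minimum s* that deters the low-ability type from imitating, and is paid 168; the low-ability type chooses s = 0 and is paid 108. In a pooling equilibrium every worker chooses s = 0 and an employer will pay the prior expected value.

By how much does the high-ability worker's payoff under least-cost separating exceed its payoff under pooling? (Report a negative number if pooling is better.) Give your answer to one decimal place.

Least-cost separating signal: s* solves 108 = 168 − 25.2·s*, so s* = (168 − 108)/25.2 ≈ 2.3810.
High-ability type's separating payoff: 168 − 16.4 × s* = 168 − 16.4 × (168 − 108)/25.2 = 168 − 984/25.2 ≈ 128.952.
Pooling payoff: 0.82 × 168 + 0.18 × 108 = 157.2.
Difference: 128.952 − 157.2 = -28.248, i.e. -28.2 to one decimal place.
The high-ability type would prefer the pooling outcome.

-28.2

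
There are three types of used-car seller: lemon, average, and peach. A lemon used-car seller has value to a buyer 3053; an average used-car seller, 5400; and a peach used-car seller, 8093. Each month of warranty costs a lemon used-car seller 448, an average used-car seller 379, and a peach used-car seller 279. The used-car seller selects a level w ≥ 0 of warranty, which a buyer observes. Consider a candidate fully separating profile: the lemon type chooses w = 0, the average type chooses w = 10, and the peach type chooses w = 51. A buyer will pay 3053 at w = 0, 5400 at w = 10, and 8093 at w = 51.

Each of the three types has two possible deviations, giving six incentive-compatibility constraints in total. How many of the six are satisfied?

3

Lemon (own payoff 3053): to w=10 gives 5400 − 448×10 = 920 → no gain ✓; to w=51 gives 8093 − 448×51 = -14755 → no gain ✓.
Average (own payoff 5400 − 379×10 = 1610): to w=0 gives 3053 → profitable ✗; to w=51 gives 8093 − 379×51 = -11236 → no gain ✓.
Peach (own payoff 8093 − 279×51 = -6136): to w=0 gives 3053 → profitable ✗; to w=10 gives 5400 − 279×10 = 2610 → profitable ✗.
3 of the 6 constraints hold; not an equilibrium.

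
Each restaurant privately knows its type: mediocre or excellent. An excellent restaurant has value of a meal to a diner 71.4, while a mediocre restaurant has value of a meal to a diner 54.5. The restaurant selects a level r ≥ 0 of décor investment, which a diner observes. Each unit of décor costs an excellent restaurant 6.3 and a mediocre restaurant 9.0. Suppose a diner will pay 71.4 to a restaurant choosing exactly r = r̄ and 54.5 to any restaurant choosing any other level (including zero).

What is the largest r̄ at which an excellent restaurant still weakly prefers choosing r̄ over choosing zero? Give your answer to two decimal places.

Choosing r̄ yields the excellent type 71.4 − 6.3·r̄; choosing zero yields 54.5.
The excellent type is indifferent at 71.4 − 6.3·r̄ = 54.5, i.e. r̄ = (71.4 − 54.5) / 6.3 ≈ 2.68.
For any r̄ above 2.68 the excellent type would rather pool at zero, so separation collapses.

2.68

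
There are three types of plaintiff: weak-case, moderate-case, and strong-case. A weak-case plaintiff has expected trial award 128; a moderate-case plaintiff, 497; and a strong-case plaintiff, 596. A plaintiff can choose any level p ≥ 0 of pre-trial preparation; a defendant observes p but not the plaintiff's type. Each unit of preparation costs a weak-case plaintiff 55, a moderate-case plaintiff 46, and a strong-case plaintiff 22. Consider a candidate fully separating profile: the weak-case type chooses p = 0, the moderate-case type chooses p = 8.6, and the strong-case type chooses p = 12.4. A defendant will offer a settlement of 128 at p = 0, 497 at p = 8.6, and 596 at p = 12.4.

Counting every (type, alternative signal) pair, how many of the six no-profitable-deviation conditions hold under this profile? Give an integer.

Weak-case (own payoff 128): to p=8.6 gives 497 − 55×8.6 = 24 → no gain ✓; to p=12.4 gives 596 − 55×12.4 = -86 → no gain ✓.
Moderate-case (own payoff 497 − 46×8.6 = 101.4): to p=0 gives 128 → profitable ✗; to p=12.4 gives 596 − 46×12.4 = 25.6 → no gain ✓.
Strong-case (own payoff 596 − 22×12.4 = 323.2): to p=0 gives 128 → no gain ✓; to p=8.6 gives 497 − 22×8.6 = 307.8 → no gain ✓.
5 of the 6 constraints hold; not an equilibrium.

5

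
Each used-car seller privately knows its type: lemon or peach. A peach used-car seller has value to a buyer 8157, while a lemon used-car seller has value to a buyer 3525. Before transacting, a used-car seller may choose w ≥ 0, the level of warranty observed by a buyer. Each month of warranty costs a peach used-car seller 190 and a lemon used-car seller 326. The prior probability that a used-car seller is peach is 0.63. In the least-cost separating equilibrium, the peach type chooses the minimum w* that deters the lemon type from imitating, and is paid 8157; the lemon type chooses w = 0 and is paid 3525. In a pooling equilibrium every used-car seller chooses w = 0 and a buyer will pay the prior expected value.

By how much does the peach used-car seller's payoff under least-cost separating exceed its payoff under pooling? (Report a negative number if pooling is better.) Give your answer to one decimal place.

Least-cost separating signal: w* solves 3525 = 8157 − 326·w*, so w* = (8157 − 3525)/326 ≈ 14.2086.
Peach type's separating payoff: 8157 − 190 × w* = 8157 − 190 × (8157 − 3525)/326 = 8157 − 880080/326 ≈ 5457.368.
Pooling payoff: 0.63 × 8157 + 0.37 × 3525 = 6443.16.
Difference: 5457.368 − 6443.16 = -985.792, i.e. -985.8 to one decimal place.
The peach type would prefer the pooling outcome.

-985.8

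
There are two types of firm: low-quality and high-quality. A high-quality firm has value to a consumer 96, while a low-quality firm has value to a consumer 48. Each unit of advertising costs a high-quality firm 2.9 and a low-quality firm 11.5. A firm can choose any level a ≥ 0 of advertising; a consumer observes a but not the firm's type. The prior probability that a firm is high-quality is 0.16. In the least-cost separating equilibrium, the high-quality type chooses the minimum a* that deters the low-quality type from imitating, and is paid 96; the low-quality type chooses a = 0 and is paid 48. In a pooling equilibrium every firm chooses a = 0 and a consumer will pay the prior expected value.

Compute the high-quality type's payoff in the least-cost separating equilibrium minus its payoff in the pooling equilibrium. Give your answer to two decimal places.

28.22

Least-cost separating signal: a* solves 48 = 96 − 11.5·a*, so a* = (96 − 48)/11.5 ≈ 4.1739.
High-quality type's separating payoff: 96 − 2.9 × a* = 96 − 2.9 × (96 − 48)/11.5 = 96 − 139.2/11.5 ≈ 83.8957.
Pooling payoff: 0.16 × 96 + 0.84 × 48 = 55.68.
Difference: 83.8957 − 55.68 = 28.2157, i.e. 28.22 to two decimal places.
The high-quality type prefers to separate.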